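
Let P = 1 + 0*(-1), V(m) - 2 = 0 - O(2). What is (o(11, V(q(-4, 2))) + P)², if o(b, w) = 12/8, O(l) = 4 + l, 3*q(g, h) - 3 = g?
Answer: 25/4 ≈ 6.2500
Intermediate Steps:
q(g, h) = 1 + g/3
V(m) = -4 (V(m) = 2 + (0 - (4 + 2)) = 2 + (0 - 1*6) = 2 + (0 - 6) = 2 - 6 = -4)
o(b, w) = 3/2 (o(b, w) = 12*(⅛) = 3/2)
P = 1 (P = 1 + 0 = 1)
(o(11, V(q(-4, 2))) + P)² = (3/2 + 1)² = (5/2)² = 25/4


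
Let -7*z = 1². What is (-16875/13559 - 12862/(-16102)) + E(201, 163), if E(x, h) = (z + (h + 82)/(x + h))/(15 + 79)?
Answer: -18065651089/41045479384 ≈ -0.44014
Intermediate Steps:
z = -⅐ (z = -⅐*1² = -⅐*1 = -⅐ ≈ -0.14286)
E(x, h) = -1/658 + (82 + h)/(94*(h + x)) (E(x, h) = (-⅐ + (h + 82)/(x + h))/(15 + 79) = (-⅐ + (82 + h)/(h + x))/94 = (-⅐ + (82 + h)/(h + x))*(1/94) = -1/658 + (82 + h)/(94*(h + x)))
(-16875/13559 - 12862/(-16102)) + E(201, 163) = (-16875/13559 - 12862/(-16102)) + (574 - 1*201 + 6*163)/(658*(163 + 201)) = (-16875*1/13559 - 12862*(-1/16102)) + (1/658)*(574 - 201 + 978)/364 = (-16875/13559 + 6431/8051) + (1/658)*(1/364)*1351 = -48662696/109163509 + 193/34216 = -18065651089/41045479384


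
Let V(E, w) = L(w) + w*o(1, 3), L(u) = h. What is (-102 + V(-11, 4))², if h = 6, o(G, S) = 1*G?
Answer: 8464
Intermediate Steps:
o(G, S) = G
L(u) = 6
V(E, w) = 6 + w (V(E, w) = 6 + w*1 = 6 + w)
(-102 + V(-11, 4))² = (-102 + (6 + 4))² = (-102 + 10)² = (-92)² = 8464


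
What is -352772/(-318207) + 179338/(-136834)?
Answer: -4397701559/21770768319 ≈ -0.20200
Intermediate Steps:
-352772/(-318207) + 179338/(-136834) = -352772*(-1/318207) + 179338*(-1/136834) = 352772/318207 - 89669/68417 = -4397701559/21770768319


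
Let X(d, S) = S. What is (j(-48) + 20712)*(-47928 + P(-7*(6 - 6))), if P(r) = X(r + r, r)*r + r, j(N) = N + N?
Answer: -988083648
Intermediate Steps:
j(N) = 2*N
P(r) = r + r² (P(r) = r*r + r = r² + r = r + r²)
(j(-48) + 20712)*(-47928 + P(-7*(6 - 6))) = (2*(-48) + 20712)*(-47928 + (-7*(6 - 6))*(1 - 7*(6 - 6))) = (-96 + 20712)*(-47928 + (-7*0)*(1 - 7*0)) = 20616*(-47928 + 0*(1 + 0)) = 20616*(-47928 + 0*1) = 20616*(-47928 + 0) = 20616*(-47928) = -988083648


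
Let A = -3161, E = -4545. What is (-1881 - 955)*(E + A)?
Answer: 21854216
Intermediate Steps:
(-1881 - 955)*(E + A) = (-1881 - 955)*(-4545 - 3161) = -2836*(-7706) = 21854216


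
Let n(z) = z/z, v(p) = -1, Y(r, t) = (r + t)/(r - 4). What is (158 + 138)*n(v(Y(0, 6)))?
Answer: 296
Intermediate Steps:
Y(r, t) = (r + t)/(-4 + r)
n(z) = 1
(158 + 138)*n(v(Y(0, 6))) = (158 + 138)*1 = 296*1 = 296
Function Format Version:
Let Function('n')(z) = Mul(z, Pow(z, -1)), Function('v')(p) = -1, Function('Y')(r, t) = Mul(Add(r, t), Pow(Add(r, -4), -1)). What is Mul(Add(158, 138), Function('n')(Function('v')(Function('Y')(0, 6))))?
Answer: 296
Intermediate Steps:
Function('Y')(r, t) = Mul(Pow(Add(-4, r), -1), Add(r, t)) (Function('Y')(r, t) = Mul(Add(r, t), Pow(Add(-4, r), -1)) = Mul(Pow(Add(-4, r), -1), Add(r, t)))
Function('n')(z) = 1
Mul(Add(158, 138), Function('n')(Function('v')(Function('Y')(0, 6)))) = Mul(Add(158, 138), 1) = Mul(296, 1) = 296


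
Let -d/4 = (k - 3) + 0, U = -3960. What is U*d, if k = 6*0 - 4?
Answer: -110880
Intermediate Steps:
k = -4 (k = 0 - 4 = -4)
d = 28 (d = -4*((-4 - 3) + 0) = -4*(-7 + 0) = -4*(-7) = 28)
U*d = -3960*28 = -110880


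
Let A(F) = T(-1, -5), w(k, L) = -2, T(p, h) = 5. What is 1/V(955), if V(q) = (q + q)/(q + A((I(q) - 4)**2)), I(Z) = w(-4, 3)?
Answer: 96/191 ≈ 0.50262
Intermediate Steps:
I(Z) = -2
A(F) = 5
V(q) = 2*q/(5 + q) (V(q) = (q + q)/(q + 5) = (2*q)/(5 + q) = 2*q/(5 + q))
1/V(955) = 1/(2*955/(5 + 955)) = 1/(2*955/960) = 1/(2*955*(1/960)) = 1/(191/96) = 96/191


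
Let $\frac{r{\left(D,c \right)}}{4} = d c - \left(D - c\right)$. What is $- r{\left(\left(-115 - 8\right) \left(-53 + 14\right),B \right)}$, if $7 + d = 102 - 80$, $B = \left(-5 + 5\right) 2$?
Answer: $19188$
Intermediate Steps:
$B = 0$ ($B = 0 \cdot 2 = 0$)
$d = 15$ ($d = -7 + \left(102 - 80\right) = -7 + 22 = 15$)
$r{\left(D,c \right)} = - 4 D + 64 c$ ($r{\left(D,c \right)} = 4 \left(15 c - \left(D - c\right)\right) = 4 \left(- D + 16 c\right) = - 4 D + 64 c$)
$- r{\left(\left(-115 - 8\right) \left(-53 + 14\right),B \right)} = - (- 4 \left(-115 - 8\right) \left(-53 + 14\right) + 64 \cdot 0) = - (- 4 \left(\left(-123\right) \left(-39\right)\right) + 0) = - (\left(-4\right) 4797 + 0) = - (-19188 + 0) = \left(-1\right) \left(-19188\right) = 19188$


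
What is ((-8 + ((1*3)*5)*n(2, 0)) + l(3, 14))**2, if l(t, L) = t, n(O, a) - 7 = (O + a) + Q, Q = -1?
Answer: 13225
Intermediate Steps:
n(O, a) = 6 + O + a (n(O, a) = 7 + ((O + a) - 1) = 7 + (-1 + O + a) = 6 + O + a)
((-8 + ((1*3)*5)*n(2, 0)) + l(3, 14))**2 = ((-8 + ((1*3)*5)*(6 + 2 + 0)) + 3)**2 = ((-8 + (3*5)*8) + 3)**2 = ((-8 + 15*8) + 3)**2 = ((-8 + 120) + 3)**2 = (112 + 3)**2 = 115**2 = 13225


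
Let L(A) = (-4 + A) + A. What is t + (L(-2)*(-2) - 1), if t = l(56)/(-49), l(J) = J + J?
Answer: 89/7 ≈ 12.714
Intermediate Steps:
l(J) = 2*J
t = -16/7 (t = (2*56)/(-49) = 112*(-1/49) = -16/7 ≈ -2.2857)
L(A) = -4 + 2*A
t + (L(-2)*(-2) - 1) = -16/7 + ((-4 + 2*(-2))*(-2) - 1) = -16/7 + ((-4 - 4)*(-2) - 1) = -16/7 + (-8*(-2) - 1) = -16/7 + (16 - 1) = -16/7 + 15 = 89/7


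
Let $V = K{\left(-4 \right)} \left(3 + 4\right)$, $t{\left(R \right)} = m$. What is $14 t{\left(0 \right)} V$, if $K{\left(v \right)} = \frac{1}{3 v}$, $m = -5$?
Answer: $\frac{245}{6} \approx 40.833$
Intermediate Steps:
$t{\left(R \right)} = -5$
$K{\left(v \right)} = \frac{1}{3 v}$
$V = - \frac{7}{12}$ ($V = \frac{1}{3 \left(-4\right)} \left(3 + 4\right) = \frac{1}{3} \left(- \frac{1}{4}\right) 7 = \left(- \frac{1}{12}\right) 7 = - \frac{7}{12} \approx -0.58333$)
$14 t{\left(0 \right)} V = 14 \left(-5\right) \left(- \frac{7}{12}\right) = \left(-70\right) \left(- \frac{7}{12}\right) = \frac{245}{6}$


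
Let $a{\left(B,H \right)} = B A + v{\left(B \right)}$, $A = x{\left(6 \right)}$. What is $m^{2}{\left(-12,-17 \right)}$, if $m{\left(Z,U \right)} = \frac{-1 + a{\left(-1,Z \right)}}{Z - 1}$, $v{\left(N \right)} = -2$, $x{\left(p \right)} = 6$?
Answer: $\frac{81}{169} \approx 0.47929$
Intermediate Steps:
$A = 6$
$a{\left(B,H \right)} = -2 + 6 B$ ($a{\left(B,H \right)} = B 6 - 2 = 6 B - 2 = -2 + 6 B$)
$m{\left(Z,U \right)} = - \frac{9}{-1 + Z}$ ($m{\left(Z,U \right)} = \frac{-1 + \left(-2 + 6 \left(-1\right)\right)}{Z - 1} = \frac{-1 - 8}{-1 + Z} = - \frac{9}{-1 + Z}$)
$m^{2}{\left(-12,-17 \right)} = \left(- \frac{9}{-1 - 12}\right)^{2} = \left(- \frac{9}{-13}\right)^{2} = \left(\left(-9\right) \left(- \frac{1}{13}\right)\right)^{2} = \left(\frac{9}{13}\right)^{2} = \frac{81}{169}$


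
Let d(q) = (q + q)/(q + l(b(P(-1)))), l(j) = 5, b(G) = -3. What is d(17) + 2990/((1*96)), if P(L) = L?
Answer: 17261/528 ≈ 32.691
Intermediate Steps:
d(q) = 2*q/(5 + q) (d(q) = (q + q)/(q + 5) = (2*q)/(5 + q) = 2*q/(5 + q))
d(17) + 2990/((1*96)) = 2*17/(5 + 17) + 2990/((1*96)) = 2*17/22 + 2990/96 = 2*17*(1/22) + 2990*(1/96) = 17/11 + 1495/48 = 17261/528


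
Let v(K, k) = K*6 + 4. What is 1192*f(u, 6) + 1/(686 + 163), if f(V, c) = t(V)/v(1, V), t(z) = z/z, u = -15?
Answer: 506009/4245 ≈ 119.20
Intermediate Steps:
v(K, k) = 4 + 6*K (v(K, k) = 6*K + 4 = 4 + 6*K)
t(z) = 1
f(V, c) = 1/10 (f(V, c) = 1/(4 + 6*1) = 1/(4 + 6) = 1/10)
1192*f(u, 6) + 1/(686 + 163) = 1192*(1/10) + 1/(686 + 163) = 596/5 + 1/849 = 506009/4245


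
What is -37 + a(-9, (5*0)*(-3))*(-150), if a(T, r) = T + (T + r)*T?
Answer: -10837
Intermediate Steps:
a(T, r) = T + T*(T + r)
-37 + a(-9, (5*0)*(-3))*(-150) = -37 - 9*(1 - 9 + (5*0)*(-3))*(-150) = -37 - 9*(1 - 9 + 0*(-3))*(-150) = -37 - 9*(1 - 9 + 0)*(-150) = -37 - 9*(-8)*(-150) = -37 + 72*(-150) = -37 - 10800 = -10837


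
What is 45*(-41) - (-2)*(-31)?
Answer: -1907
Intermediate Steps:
45*(-41) - (-2)*(-31) = -1845 - 1*62 = -1845 - 62 = -1907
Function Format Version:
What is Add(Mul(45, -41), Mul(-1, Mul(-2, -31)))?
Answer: -1907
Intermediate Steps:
Add(Mul(45, -41), Mul(-1, Mul(-2, -31))) = Add(-1845, Mul(-1, 62)) = Add(-1845, -62) = -1907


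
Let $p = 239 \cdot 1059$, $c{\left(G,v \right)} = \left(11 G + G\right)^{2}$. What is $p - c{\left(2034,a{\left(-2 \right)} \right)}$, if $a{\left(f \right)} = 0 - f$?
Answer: $-595497363$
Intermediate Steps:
$a{\left(f \right)} = - f$
$c{\left(G,v \right)} = 144 G^{2}$ ($c{\left(G,v \right)} = \left(12 G\right)^{2} = 144 G^{2}$)
$p = 253101$
$p - c{\left(2034,a{\left(-2 \right)} \right)} = 253101 - 144 \cdot 2034^{2} = 253101 - 144 \cdot 4137156 = 253101 - 595750464 = -595497363$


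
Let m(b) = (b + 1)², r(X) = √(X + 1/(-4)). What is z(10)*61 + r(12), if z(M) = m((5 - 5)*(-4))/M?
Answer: 61/10 + √47/2 ≈ 9.5278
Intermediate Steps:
r(X) = √(-¼ + X) (r(X) = √(X - ¼) = √(-¼ + X))
m(b) = (1 + b)²
z(M) = 1/M (z(M) = (1 + (5 - 5)*(-4))²/M = (1 + 0*(-4))²/M = (1 + 0)²/M = 1²/M = 1/M)
z(10)*61 + r(12) = 61/10 + √(-1 + 4*12)/2 = (⅒)*61 + √(-1 + 48)/2 = 61/10 + √47/2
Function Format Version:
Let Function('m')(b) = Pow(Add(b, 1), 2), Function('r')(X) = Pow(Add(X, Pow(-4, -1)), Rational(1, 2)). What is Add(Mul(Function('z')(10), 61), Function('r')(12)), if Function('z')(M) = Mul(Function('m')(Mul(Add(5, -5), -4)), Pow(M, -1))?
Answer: Add(Rational(61, 10), Mul(Rational(1, 2), Pow(47, Rational(1, 2)))) ≈ 9.5278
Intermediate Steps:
Function('r')(X) = Pow(Add(Rational(-1, 4), X), Rational(1, 2)) (Function('r')(X) = Pow(Add(X, Rational(-1, 4)), Rational(1, 2)) = Pow(Add(Rational(-1, 4), X), Rational(1, 2)))
Function('m')(b) = Pow(Add(1, b), 2)
Function('z')(M) = Pow(M, -1) (Function('z')(M) = Mul(Pow(Add(1, Mul(Add(5, -5), -4)), 2), Pow(M, -1)) = Mul(Pow(Add(1, Mul(0, -4)), 2), Pow(M, -1)) = Mul(Pow(Add(1, 0), 2), Pow(M, -1)) = Mul(Pow(1, 2), Pow(M, -1)) = Mul(1, Pow(M, -1)) = Pow(M, -1))
Add(Mul(Function('z')(10), 61), Function('r')(12)) = Add(Mul(Pow(10, -1), 61), Mul(Rational(1, 2), Pow(Add(-1, Mul(4, 12)), Rational(1, 2)))) = Add(Mul(Rational(1, 10), 61), Mul(Rational(1, 2), Pow(Add(-1, 48), Rational(1, 2)))) = Add(Rational(61, 10), Mul(Rational(1, 2), Pow(47, Rational(1, 2))))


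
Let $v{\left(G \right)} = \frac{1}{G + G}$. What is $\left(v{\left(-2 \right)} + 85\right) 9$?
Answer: $\frac{3051}{4} \approx 762.75$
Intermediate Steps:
$v{\left(G \right)} = \frac{1}{2 G}$
$\left(v{\left(-2 \right)} + 85\right) 9 = \left(\frac{1}{2 \left(-2\right)} + 85\right) 9 = \left(\frac{1}{2} \left(- \frac{1}{2}\right) + 85\right) 9 = \left(- \frac{1}{4} + 85\right) 9 = \frac{339}{4} \cdot 9 = \frac{3051}{4}$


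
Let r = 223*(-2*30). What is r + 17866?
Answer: 4486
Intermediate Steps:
r = -13380 (r = 223*(-60) = -13380)
r + 17866 = -13380 + 17866 = 4486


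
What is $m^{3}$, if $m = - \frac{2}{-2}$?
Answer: $1$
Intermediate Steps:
$m = 1$ ($m = \left(-2\right) \left(- \frac{1}{2}\right) = 1$)
$m^{3} = 1^{3} = 1$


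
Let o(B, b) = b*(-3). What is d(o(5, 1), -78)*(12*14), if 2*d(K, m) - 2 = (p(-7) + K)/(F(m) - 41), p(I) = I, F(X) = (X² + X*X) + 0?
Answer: 2036496/12127 ≈ 167.93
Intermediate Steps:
F(X) = 2*X² (F(X) = (X² + X²) + 0 = 2*X² + 0 = 2*X²)
o(B, b) = -3*b
d(K, m) = 1 + (-7 + K)/(2*(-41 + 2*m²)) (d(K, m) = 1 + ((-7 + K)/(2*m² - 41))/2 = 1 + ((-7 + K)/(-41 + 2*m²))/2 = 1 + (-7 + K)/(2*(-41 + 2*m²)))
d(o(5, 1), -78)*(12*14) = ((-89 - 3*1 + 4*(-78)²)/(2*(-41 + 2*(-78)²)))*(12*14) = ((-89 - 3 + 4*6084)/(2*(-41 + 2*6084)))*168 = ((-89 - 3 + 24336)/(2*(-41 + 12168)))*168 = ((½)*24244/12127)*168 = ((½)*(1/12127)*24244)*168 = (12122/12127)*168 = 2036496/12127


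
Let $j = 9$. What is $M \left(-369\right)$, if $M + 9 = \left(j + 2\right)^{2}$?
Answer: $-41328$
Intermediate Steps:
$M = 112$ ($M = -9 + \left(9 + 2\right)^{2} = -9 + 11^{2} = -9 + 121 = 112$)
$M \left(-369\right) = 112 \left(-369\right) = -41328$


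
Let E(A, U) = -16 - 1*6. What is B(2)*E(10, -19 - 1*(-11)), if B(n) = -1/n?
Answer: 11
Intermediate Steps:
E(A, U) = -22 (E(A, U) = -16 - 6 = -22)
B(2)*E(10, -19 - 1*(-11)) = -1/2*(-22) = 11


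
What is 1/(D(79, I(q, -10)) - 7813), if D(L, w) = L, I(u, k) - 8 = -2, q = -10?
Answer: -1/7734 ≈ -0.00012930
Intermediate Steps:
I(u, k) = 6 (I(u, k) = 8 - 2 = 6)
1/(D(79, I(q, -10)) - 7813) = 1/(79 - 7813) = 1/(-7734) = -1/7734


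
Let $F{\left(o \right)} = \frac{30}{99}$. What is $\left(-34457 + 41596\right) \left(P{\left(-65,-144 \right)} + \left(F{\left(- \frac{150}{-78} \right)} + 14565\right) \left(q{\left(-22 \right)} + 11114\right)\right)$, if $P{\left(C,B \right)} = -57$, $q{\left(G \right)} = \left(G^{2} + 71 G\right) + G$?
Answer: $1041272320187$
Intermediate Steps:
$q{\left(G \right)} = G^{2} + 72 G$
$F{\left(o \right)} = \frac{10}{33}$ ($F{\left(o \right)} = 30 \cdot \frac{1}{99} = \frac{10}{33}$)
$\left(-34457 + 41596\right) \left(P{\left(-65,-144 \right)} + \left(F{\left(- \frac{150}{-78} \right)} + 14565\right) \left(q{\left(-22 \right)} + 11114\right)\right) = \left(-34457 + 41596\right) \left(-57 + \left(\frac{10}{33} + 14565\right) \left(- 22 \left(72 - 22\right) + 11114\right)\right) = 7139 \left(-57 + \frac{480655 \left(\left(-22\right) 50 + 11114\right)}{33}\right) = 7139 \left(-57 + \frac{480655 \left(-1100 + 11114\right)}{33}\right) = 7139 \left(-57 + \frac{480655}{33} \cdot 10014\right) = 7139 \left(-57 + \frac{1604426390}{11}\right) = 7139 \cdot \frac{1604425763}{11} = 1041272320187$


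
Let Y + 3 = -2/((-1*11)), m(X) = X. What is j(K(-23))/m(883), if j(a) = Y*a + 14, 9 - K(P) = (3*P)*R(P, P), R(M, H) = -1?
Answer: 2014/9713 ≈ 0.20735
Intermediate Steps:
K(P) = 9 + 3*P (K(P) = 9 - 3*P*(-1) = 9 - (-3)*P = 9 + 3*P)
Y = -31/11 (Y = -3 - 2/((-1*11)) = -3 - 2/(-11) = -3 - 2*(-1/11) = -3 + 2/11 = -31/11 ≈ -2.8182)
j(a) = 14 - 31*a/11 (j(a) = -31*a/11 + 14 = 14 - 31*a/11)
j(K(-23))/m(883) = (14 - 31*(9 + 3*(-23))/11)/883 = (14 - 31*(9 - 69)/11)*(1/883) = (14 - 31/11*(-60))*(1/883) = (14 + 1860/11)*(1/883) = (2014/11)*(1/883) = 2014/9713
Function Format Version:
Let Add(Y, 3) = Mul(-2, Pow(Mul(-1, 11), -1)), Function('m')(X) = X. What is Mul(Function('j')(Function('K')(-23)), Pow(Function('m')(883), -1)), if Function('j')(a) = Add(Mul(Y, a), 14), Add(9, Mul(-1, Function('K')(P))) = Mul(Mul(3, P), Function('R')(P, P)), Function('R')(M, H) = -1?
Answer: Rational(2014, 9713) ≈ 0.20735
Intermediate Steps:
Function('K')(P) = Add(9, Mul(3, P)) (Function('K')(P) = Add(9, Mul(-1, Mul(Mul(3, P), -1))) = Add(9, Mul(-1, Mul(-3, P))) = Add(9, Mul(3, P)))
Y = Rational(-31, 11) (Y = Add(-3, Mul(-2, Pow(Mul(-1, 11), -1))) = Add(-3, Mul(-2, Pow(-11, -1))) = Add(-3, Mul(-2, Rational(-1, 11))) = Add(-3, Rational(2, 11)) = Rational(-31, 11) ≈ -2.8182)
Function('j')(a) = Add(14, Mul(Rational(-31, 11), a)) (Function('j')(a) = Add(Mul(Rational(-31, 11), a), 14) = Add(14, Mul(Rational(-31, 11), a)))
Mul(Function('j')(Function('K')(-23)), Pow(Function('m')(883), -1)) = Mul(Add(14, Mul(Rational(-31, 11), Add(9, Mul(3, -23)))), Pow(883, -1)) = Mul(Add(14, Mul(Rational(-31, 11), Add(9, -69))), Rational(1, 883)) = Mul(Add(14, Mul(Rational(-31, 11), -60)), Rational(1, 883)) = Mul(Add(14, Rational(1860, 11)), Rational(1, 883)) = Mul(Rational(2014, 11), Rational(1, 883)) = Rational(2014, 9713)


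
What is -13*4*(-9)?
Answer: 468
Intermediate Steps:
-13*4*(-9) = -52*(-9) = 468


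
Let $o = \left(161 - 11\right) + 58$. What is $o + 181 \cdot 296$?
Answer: $53784$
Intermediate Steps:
$o = 208$ ($o = 150 + 58 = 208$)
$o + 181 \cdot 296 = 208 + 181 \cdot 296 = 208 + 53576 = 53784$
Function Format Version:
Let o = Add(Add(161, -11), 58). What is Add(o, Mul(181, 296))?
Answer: 53784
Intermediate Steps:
o = 208 (o = Add(150, 58) = 208)
Add(o, Mul(181, 296)) = Add(208, Mul(181, 296)) = Add(208, 53576) = 53784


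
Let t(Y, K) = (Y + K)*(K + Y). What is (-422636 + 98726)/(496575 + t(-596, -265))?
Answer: -17995/68772 ≈ -0.26166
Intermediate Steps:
t(Y, K) = (K + Y)**2 (t(Y, K) = (K + Y)*(K + Y) = (K + Y)**2)
(-422636 + 98726)/(496575 + t(-596, -265)) = (-422636 + 98726)/(496575 + (-265 - 596)**2) = -323910/(496575 + (-861)**2) = -323910/(496575 + 741321) = -323910/1237896 = -323910*1/1237896 = -17995/68772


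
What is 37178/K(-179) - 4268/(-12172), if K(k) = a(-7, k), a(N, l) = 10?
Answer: 56571662/15215 ≈ 3718.2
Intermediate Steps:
K(k) = 10
37178/K(-179) - 4268/(-12172) = 37178/10 - 4268/(-12172) = 37178*(⅒) - 4268*(-1/12172) = 18589/5 + 1067/3043 = 56571662/15215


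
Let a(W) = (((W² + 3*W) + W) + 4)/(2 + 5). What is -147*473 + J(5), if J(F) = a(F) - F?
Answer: -69529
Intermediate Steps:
a(W) = 4/7 + W²/7 + 4*W/7 (a(W) = ((W² + 4*W) + 4)/7 = (4 + W² + 4*W)*(⅐) = 4/7 + W²/7 + 4*W/7)
J(F) = 4/7 - 3*F/7 + F²/7 (J(F) = (4/7 + F²/7 + 4*F/7) - F = 4/7 - 3*F/7 + F²/7)
-147*473 + J(5) = -147*473 + (4/7 - 3/7*5 + (⅐)*5²) = -69531 + (4/7 - 15/7 + (⅐)*25) = -69531 + (4/7 - 15/7 + 25/7) = -69531 + 2 = -69529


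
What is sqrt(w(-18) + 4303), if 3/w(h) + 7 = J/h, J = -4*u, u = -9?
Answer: 2*sqrt(9681)/3 ≈ 65.595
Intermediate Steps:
J = 36 (J = -4*(-9) = 36)
w(h) = 3/(-7 + 36/h)
sqrt(w(-18) + 4303) = sqrt(-3*(-18)/(-36 + 7*(-18)) + 4303) = sqrt(-3*(-18)/(-36 - 126) + 4303) = sqrt(-3*(-18)/(-162) + 4303) = sqrt(-3*(-18)*(-1/162) + 4303) = sqrt(-1/3 + 4303) = sqrt(12908/3) = 2*sqrt(9681)/3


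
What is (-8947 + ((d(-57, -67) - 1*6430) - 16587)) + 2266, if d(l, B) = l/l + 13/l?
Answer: -1692742/57 ≈ -29697.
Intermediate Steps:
d(l, B) = 1 + 13/l
(-8947 + ((d(-57, -67) - 1*6430) - 16587)) + 2266 = (-8947 + (((13 - 57)/(-57) - 1*6430) - 16587)) + 2266 = (-8947 + ((-1/57*(-44) - 6430) - 16587)) + 2266 = (-8947 + ((44/57 - 6430) - 16587)) + 2266 = (-8947 + (-366466/57 - 16587)) + 2266 = (-8947 - 1311925/57) + 2266 = -1821904/57 + 2266 = -1692742/57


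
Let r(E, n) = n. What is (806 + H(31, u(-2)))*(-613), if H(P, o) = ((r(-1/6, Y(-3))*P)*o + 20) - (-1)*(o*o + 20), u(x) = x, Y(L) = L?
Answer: -635068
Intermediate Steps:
H(P, o) = 40 + o² - 3*P*o (H(P, o) = ((-3*P)*o + 20) - (-1)*(o*o + 20) = (-3*P*o + 20) - (-1)*(o² + 20) = (20 - 3*P*o) - (-1)*(20 + o²) = (20 - 3*P*o) - (-20 - o²) = (20 - 3*P*o) + (20 + o²) = 40 + o² - 3*P*o)
(806 + H(31, u(-2)))*(-613) = (806 + (40 + (-2)² - 3*31*(-2)))*(-613) = (806 + (40 + 4 + 186))*(-613) = (806 + 230)*(-613) = 1036*(-613) = -635068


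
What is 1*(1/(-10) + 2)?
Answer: 19/10 ≈ 1.9000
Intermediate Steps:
1*(1/(-10) + 2) = 1*(-⅒ + 2) = 1*(19/10) = 19/10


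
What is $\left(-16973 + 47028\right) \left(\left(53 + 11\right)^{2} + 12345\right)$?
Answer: $494134255$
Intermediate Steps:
$\left(-16973 + 47028\right) \left(\left(53 + 11\right)^{2} + 12345\right) = 30055 \left(64^{2} + 12345\right) = 30055 \left(4096 + 12345\right) = 30055 \cdot 16441 = 494134255$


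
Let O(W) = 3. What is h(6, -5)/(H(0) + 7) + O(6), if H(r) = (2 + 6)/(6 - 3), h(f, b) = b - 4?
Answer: 60/29 ≈ 2.0690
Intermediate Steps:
h(f, b) = -4 + b
H(r) = 8/3
h(6, -5)/(H(0) + 7) + O(6) = (-4 - 5)/(8/3 + 7) + 3 = -9/(29/3) + 3 = (3/29)*(-9) + 3 = -27/29 + 3 = 60/29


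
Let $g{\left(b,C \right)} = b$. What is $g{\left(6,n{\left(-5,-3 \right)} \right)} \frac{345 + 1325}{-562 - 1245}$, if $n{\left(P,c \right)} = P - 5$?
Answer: $- \frac{10020}{1807} \approx -5.5451$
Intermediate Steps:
$n{\left(P,c \right)} = -5 + P$
$g{\left(6,n{\left(-5,-3 \right)} \right)} \frac{345 + 1325}{-562 - 1245} = 6 \frac{345 + 1325}{-562 - 1245} = 6 \frac{1670}{-1807} = 6 \cdot 1670 \left(- \frac{1}{1807}\right) = 6 \left(- \frac{1670}{1807}\right) = - \frac{10020}{1807}$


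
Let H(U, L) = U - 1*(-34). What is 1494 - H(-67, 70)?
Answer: 1527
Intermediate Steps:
H(U, L) = 34 + U (H(U, L) = U + 34 = 34 + U)
1494 - H(-67, 70) = 1494 - (34 - 67) = 1494 - 1*(-33) = 1494 + 33 = 1527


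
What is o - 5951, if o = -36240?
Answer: -42191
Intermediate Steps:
o - 5951 = -36240 - 5951 = -42191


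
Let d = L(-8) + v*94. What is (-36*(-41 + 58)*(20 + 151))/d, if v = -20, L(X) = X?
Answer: 26163/472 ≈ 55.430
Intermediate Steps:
d = -1888 (d = -8 - 20*94 = -8 - 1880 = -1888)
(-36*(-41 + 58)*(20 + 151))/d = -36*(-41 + 58)*(20 + 151)/(-1888) = -612*171*(-1/1888) = -36*2907*(-1/1888) = -104652*(-1/1888) = 26163/472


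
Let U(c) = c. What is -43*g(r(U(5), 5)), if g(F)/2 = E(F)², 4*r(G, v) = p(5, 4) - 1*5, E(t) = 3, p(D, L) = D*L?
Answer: -774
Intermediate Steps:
r(G, v) = 15/4 (r(G, v) = (5*4 - 1*5)/4 = (20 - 5)/4 = (¼)*15 = 15/4)
g(F) = 18 (g(F) = 2*3² = 2*9 = 18)
-43*g(r(U(5), 5)) = -43*18 = -774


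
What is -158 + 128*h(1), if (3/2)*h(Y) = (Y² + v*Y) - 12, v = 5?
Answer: -670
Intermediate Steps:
h(Y) = -8 + 2*Y²/3 + 10*Y/3 (h(Y) = 2*((Y² + 5*Y) - 12)/3 = 2*(-12 + Y² + 5*Y)/3 = -8 + 2*Y²/3 + 10*Y/3)
-158 + 128*h(1) = -158 + 128*(-8 + (⅔)*1² + (10/3)*1) = -158 + 128*(-8 + (⅔)*1 + 10/3) = -158 + 128*(-8 + ⅔ + 10/3) = -158 + 128*(-4) = -158 - 512 = -670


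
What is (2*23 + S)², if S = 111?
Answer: 24649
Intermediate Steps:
(2*23 + S)² = (2*23 + 111)² = (46 + 111)² = 157² = 24649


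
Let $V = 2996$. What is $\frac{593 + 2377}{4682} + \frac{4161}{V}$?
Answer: $\frac{14189961}{7013636} \approx 2.0232$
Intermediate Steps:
$\frac{593 + 2377}{4682} + \frac{4161}{V} = \frac{593 + 2377}{4682} + \frac{4161}{2996} = 2970 \cdot \frac{1}{4682} + 4161 \cdot \frac{1}{2996} = \frac{1485}{2341} + \frac{4161}{2996} = \frac{14189961}{7013636}$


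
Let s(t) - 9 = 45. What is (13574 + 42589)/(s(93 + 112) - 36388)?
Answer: -56163/36334 ≈ -1.5457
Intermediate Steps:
s(t) = 54 (s(t) = 9 + 45 = 54)
(13574 + 42589)/(s(93 + 112) - 36388) = (13574 + 42589)/(54 - 36388) = 56163/(-36334) = 56163*(-1/36334) = -56163/36334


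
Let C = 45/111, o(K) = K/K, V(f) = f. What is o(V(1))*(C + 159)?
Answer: 5898/37 ≈ 159.41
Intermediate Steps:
o(K) = 1
C = 15/37 (C = 45*(1/111) = 15/37 ≈ 0.40541)
o(V(1))*(C + 159) = 1*(15/37 + 159) = 1*(5898/37) = 5898/37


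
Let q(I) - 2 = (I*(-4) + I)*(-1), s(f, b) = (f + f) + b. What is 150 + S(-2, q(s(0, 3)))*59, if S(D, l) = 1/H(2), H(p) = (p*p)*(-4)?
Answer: 2341/16 ≈ 146.31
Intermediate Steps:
H(p) = -4*p**2 (H(p) = p**2*(-4) = -4*p**2)
s(f, b) = b + 2*f (s(f, b) = 2*f + b = b + 2*f)
q(I) = 2 + 3*I (q(I) = 2 + (I*(-4) + I)*(-1) = 2 + (-4*I + I)*(-1) = 2 - 3*I*(-1) = 2 + 3*I)
S(D, l) = -1/16 (S(D, l) = 1/(-4*2**2) = 1/(-4*4) = 1/(-16) = -1/16)
150 + S(-2, q(s(0, 3)))*59 = 150 - 1/16*59 = 150 - 59/16 = 2341/16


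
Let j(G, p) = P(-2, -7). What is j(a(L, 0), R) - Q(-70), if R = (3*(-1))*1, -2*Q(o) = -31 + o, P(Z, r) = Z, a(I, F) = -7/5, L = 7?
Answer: -105/2 ≈ -52.500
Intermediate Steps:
a(I, F) = -7/5 (a(I, F) = -7*1/5 = -7/5)
Q(o) = 31/2 - o/2 (Q(o) = -(-31 + o)/2 = 31/2 - o/2)
R = -3 (R = -3*1 = -3)
j(G, p) = -2
j(a(L, 0), R) - Q(-70) = -2 - (31/2 - 1/2*(-70)) = -2 - (31/2 + 35) = -2 - 1*101/2 = -2 - 101/2 = -105/2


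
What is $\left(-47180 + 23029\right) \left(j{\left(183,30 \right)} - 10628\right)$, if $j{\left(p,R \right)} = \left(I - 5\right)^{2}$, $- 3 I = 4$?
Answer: $\frac{2301372941}{9} \approx 2.5571 \cdot 10^{8}$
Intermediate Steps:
$I = - \frac{4}{3}$ ($I = \left(- \frac{1}{3}\right) 4 = - \frac{4}{3} \approx -1.3333$)
$j{\left(p,R \right)} = \frac{361}{9}$ ($j{\left(p,R \right)} = \left(- \frac{4}{3} - 5\right)^{2} = \left(- \frac{19}{3}\right)^{2} = \frac{361}{9}$)
$\left(-47180 + 23029\right) \left(j{\left(183,30 \right)} - 10628\right) = \left(-47180 + 23029\right) \left(\frac{361}{9} - 10628\right) = \left(-24151\right) \left(- \frac{95291}{9}\right) = \frac{2301372941}{9}$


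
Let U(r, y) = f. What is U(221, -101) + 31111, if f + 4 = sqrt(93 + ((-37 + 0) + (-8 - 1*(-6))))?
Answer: 31107 + 3*sqrt(6) ≈ 31114.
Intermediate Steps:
f = -4 + 3*sqrt(6) (f = -4 + sqrt(93 + ((-37 + 0) + (-8 - 1*(-6)))) = -4 + sqrt(93 + (-37 + (-8 + 6))) = -4 + sqrt(93 + (-37 - 2)) = -4 + sqrt(93 - 39) = -4 + sqrt(54) = -4 + 3*sqrt(6) ≈ 3.3485)
U(r, y) = -4 + 3*sqrt(6)
U(221, -101) + 31111 = (-4 + 3*sqrt(6)) + 31111 = 31107 + 3*sqrt(6)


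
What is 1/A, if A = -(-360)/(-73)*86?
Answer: -73/30960 ≈ -0.0023579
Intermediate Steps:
A = -30960/73 (A = -(-360)*(-1)/73*86 = -20*18/73*86 = -360/73*86 = -30960/73 ≈ -424.11)
1/A = 1/(-30960/73) = -73/30960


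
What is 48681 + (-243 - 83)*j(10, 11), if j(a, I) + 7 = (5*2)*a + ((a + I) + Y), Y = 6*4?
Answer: 3693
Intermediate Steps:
Y = 24
j(a, I) = 17 + I + 11*a (j(a, I) = -7 + ((5*2)*a + ((a + I) + 24)) = -7 + (10*a + ((I + a) + 24)) = -7 + (10*a + (24 + I + a)) = -7 + (24 + I + 11*a) = 17 + I + 11*a)
48681 + (-243 - 83)*j(10, 11) = 48681 + (-243 - 83)*(17 + 11 + 11*10) = 48681 - 326*(17 + 11 + 110) = 48681 - 326*138 = 48681 - 44988 = 3693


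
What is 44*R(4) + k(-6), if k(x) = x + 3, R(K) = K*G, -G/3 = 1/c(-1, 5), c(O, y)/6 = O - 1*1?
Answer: 41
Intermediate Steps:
c(O, y) = -6 + 6*O (c(O, y) = 6*(O - 1*1) = 6*(O - 1) = 6*(-1 + O) = -6 + 6*O)
G = 1/4 (G = -3/(-6 + 6*(-1)) = -3/(-6 - 6) = -3/(-12) = -3*(-1/12) = 1/4 ≈ 0.25000)
R(K) = K/4 (R(K) = K*(1/4) = K/4)
k(x) = 3 + x
44*R(4) + k(-6) = 44*((1/4)*4) + (3 - 6) = 44*1 - 3 = 44 - 3 = 41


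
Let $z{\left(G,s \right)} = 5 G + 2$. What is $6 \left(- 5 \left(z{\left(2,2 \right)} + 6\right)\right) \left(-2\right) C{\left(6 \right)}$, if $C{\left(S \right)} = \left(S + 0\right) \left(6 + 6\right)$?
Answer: $77760$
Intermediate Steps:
$C{\left(S \right)} = 12 S$ ($C{\left(S \right)} = S 12 = 12 S$)
$z{\left(G,s \right)} = 2 + 5 G$
$6 \left(- 5 \left(z{\left(2,2 \right)} + 6\right)\right) \left(-2\right) C{\left(6 \right)} = 6 \left(- 5 \left(\left(2 + 5 \cdot 2\right) + 6\right)\right) \left(-2\right) 12 \cdot 6 = 6 \left(- 5 \left(\left(2 + 10\right) + 6\right)\right) \left(-2\right) 72 = 6 \left(- 5 \left(12 + 6\right)\right) \left(-2\right) 72 = 6 \left(\left(-5\right) 18\right) \left(-2\right) 72 = 6 \left(-90\right) \left(-2\right) 72 = \left(-540\right) \left(-2\right) 72 = 1080 \cdot 72 = 77760$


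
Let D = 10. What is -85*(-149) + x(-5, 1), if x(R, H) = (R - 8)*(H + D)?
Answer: 12522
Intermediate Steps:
x(R, H) = (-8 + R)*(10 + H) (x(R, H) = (R - 8)*(H + 10) = (-8 + R)*(10 + H))
-85*(-149) + x(-5, 1) = -85*(-149) + (-80 - 8*1 + 10*(-5) + 1*(-5)) = 12665 + (-80 - 8 - 50 - 5) = 12665 - 143 = 12522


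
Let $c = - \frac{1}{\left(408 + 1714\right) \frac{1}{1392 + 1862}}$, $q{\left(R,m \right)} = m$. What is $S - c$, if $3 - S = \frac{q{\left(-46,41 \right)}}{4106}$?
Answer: $\frac{19706359}{4356466} \approx 4.5235$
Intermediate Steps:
$c = - \frac{1627}{1061}$ ($c = - \frac{1}{2122 \cdot \frac{1}{3254}} = - \frac{1}{\frac{1061}{1627}} = \left(-1\right) \frac{1627}{1061} = - \frac{1627}{1061} \approx -1.5335$)
$S = \frac{12277}{4106}$ ($S = 3 - \frac{41}{4106} = \frac{12277}{4106} \approx 2.99$)
$S - c = \frac{12277}{4106} - - \frac{1627}{1061} = \frac{12277}{4106} + \frac{1627}{1061} = \frac{19706359}{4356466}$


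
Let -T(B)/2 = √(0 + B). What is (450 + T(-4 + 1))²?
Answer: 202488 - 1800*I*√3 ≈ 2.0249e+5 - 3117.7*I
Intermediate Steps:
T(B) = -2*√B (T(B) = -2*√(0 + B) = -2*√B)
(450 + T(-4 + 1))² = (450 - 2*√(-4 + 1))² = (450 - 2*I*√3)²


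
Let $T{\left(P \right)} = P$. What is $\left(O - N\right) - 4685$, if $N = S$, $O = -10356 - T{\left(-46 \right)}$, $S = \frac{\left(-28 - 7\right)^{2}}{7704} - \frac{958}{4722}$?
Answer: $- \frac{90915138763}{6063048} \approx -14995.0$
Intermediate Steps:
$S = - \frac{265997}{6063048}$ ($S = \left(-35\right)^{2} \cdot \frac{1}{7704} - \frac{479}{2361} = 1225 \cdot \frac{1}{7704} - \frac{479}{2361} = \frac{1225}{7704} - \frac{479}{2361} = - \frac{265997}{6063048} \approx -0.043872$)
$O = -10310$ ($O = -10356 - -46 = -10356 + 46 = -10310$)
$N = - \frac{265997}{6063048} \approx -0.043872$
$\left(O - N\right) - 4685 = \left(-10310 - - \frac{265997}{6063048}\right) - 4685 = \left(-10310 + \frac{265997}{6063048}\right) - 4685 = - \frac{62509758883}{6063048} - 4685 = - \frac{90915138763}{6063048}$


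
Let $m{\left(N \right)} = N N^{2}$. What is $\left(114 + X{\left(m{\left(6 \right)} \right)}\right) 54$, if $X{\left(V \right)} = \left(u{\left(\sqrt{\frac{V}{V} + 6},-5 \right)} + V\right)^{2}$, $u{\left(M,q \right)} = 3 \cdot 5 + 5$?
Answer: $3013740$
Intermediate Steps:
$m{\left(N \right)} = N^{3}$
$u{\left(M,q \right)} = 20$ ($u{\left(M,q \right)} = 15 + 5 = 20$)
$X{\left(V \right)} = \left(20 + V\right)^{2}$
$\left(114 + X{\left(m{\left(6 \right)} \right)}\right) 54 = \left(114 + \left(20 + 6^{3}\right)^{2}\right) 54 = \left(114 + \left(20 + 216\right)^{2}\right) 54 = \left(114 + 236^{2}\right) 54 = \left(114 + 55696\right) 54 = 55810 \cdot 54 = 3013740$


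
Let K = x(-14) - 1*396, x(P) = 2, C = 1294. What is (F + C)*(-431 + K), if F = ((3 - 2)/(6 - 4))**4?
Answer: -17081625/16 ≈ -1.0676e+6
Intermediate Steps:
K = -394 (K = 2 - 1*396 = 2 - 396 = -394)
F = 1/16 (F = (1/2)**4 = 1/16 ≈ 0.062500)
(F + C)*(-431 + K) = (1/16 + 1294)*(-431 - 394) = (20705/16)*(-825) = -17081625/16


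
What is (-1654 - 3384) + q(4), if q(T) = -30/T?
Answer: -10091/2 ≈ -5045.5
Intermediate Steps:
(-1654 - 3384) + q(4) = (-1654 - 3384) - 30/4 = -5038 - 30*¼ = -5038 - 15/2 = -10091/2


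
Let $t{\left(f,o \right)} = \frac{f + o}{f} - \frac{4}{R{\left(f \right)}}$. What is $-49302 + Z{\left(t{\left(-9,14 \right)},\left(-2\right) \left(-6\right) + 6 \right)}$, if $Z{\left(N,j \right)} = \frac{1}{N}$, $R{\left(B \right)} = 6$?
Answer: $- \frac{542331}{11} \approx -49303.0$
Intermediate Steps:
$t{\left(f,o \right)} = - \frac{2}{3} + \frac{f + o}{f}$ ($t{\left(f,o \right)} = \frac{f + o}{f} - \frac{4}{6} = \frac{f + o}{f} - \frac{2}{3} = - \frac{2}{3} + \frac{f + o}{f}$)
$-49302 + Z{\left(t{\left(-9,14 \right)},\left(-2\right) \left(-6\right) + 6 \right)} = -49302 + \frac{1}{\frac{1}{-9} \left(14 + \frac{1}{3} \left(-9\right)\right)} = -49302 + \frac{1}{\left(- \frac{1}{9}\right) \left(14 - 3\right)} = -49302 + \frac{1}{\left(- \frac{1}{9}\right) 11} = -49302 + \frac{1}{- \frac{11}{9}} = -49302 - \frac{9}{11} = - \frac{542331}{11}$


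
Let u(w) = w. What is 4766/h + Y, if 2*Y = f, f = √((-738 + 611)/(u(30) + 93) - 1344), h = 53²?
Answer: 4766/2809 + I*√20348997/246 ≈ 1.6967 + 18.337*I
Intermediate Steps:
h = 2809
f = I*√20348997/123 (f = √((-738 + 611)/(30 + 93) - 1344) = √(-127/123 - 1344) = √(-165439/123) = I*√20348997/123 ≈ 36.675*I)
Y = I*√20348997/246 (Y = (I*√20348997/123)/2 = I*√20348997/246 ≈ 18.337*I)
4766/h + Y = 4766/2809 + I*√20348997/246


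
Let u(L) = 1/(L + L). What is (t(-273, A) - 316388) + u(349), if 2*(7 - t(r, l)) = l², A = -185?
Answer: -116389231/349 ≈ -3.3349e+5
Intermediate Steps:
t(r, l) = 7 - l²/2
u(L) = 1/(2*L)
(t(-273, A) - 316388) + u(349) = ((7 - ½*(-185)²) - 316388) + (½)/349 = ((7 - ½*34225) - 316388) + (½)*(1/349) = ((7 - 34225/2) - 316388) + 1/698 = (-34211/2 - 316388) + 1/698 = -666987/2 + 1/698 = -116389231/349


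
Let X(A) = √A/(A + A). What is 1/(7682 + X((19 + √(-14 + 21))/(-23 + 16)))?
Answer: 2*√(-19 - √7)/(√7 + 15364*√(-19 - √7)) ≈ 0.00013017 + 4.8182e-9*I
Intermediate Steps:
X(A) = 1/(2*√A) (X(A) = √A/((2*A)) = (1/(2*A))*√A = 1/(2*√A))
1/(7682 + X((19 + √(-14 + 21))/(-23 + 16))) = 1/(7682 + 1/(2*√((19 + √(-14 + 21))/(-23 + 16)))) = 1/(7682 + 1/(2*√((19 + √7)/(-7)))) = 1/(7682 + 1/(2*√((19 + √7)*(-⅐)))) = 1/(7682 + 1/(2*√(-19/7 - √7/7)))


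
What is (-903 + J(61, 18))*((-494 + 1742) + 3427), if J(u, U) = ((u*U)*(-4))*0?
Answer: -4221525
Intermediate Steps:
J(u, U) = 0 (J(u, U) = ((U*u)*(-4))*0 = -4*U*u*0 = 0)
(-903 + J(61, 18))*((-494 + 1742) + 3427) = (-903 + 0)*((-494 + 1742) + 3427) = -903*(1248 + 3427) = -903*4675 = -4221525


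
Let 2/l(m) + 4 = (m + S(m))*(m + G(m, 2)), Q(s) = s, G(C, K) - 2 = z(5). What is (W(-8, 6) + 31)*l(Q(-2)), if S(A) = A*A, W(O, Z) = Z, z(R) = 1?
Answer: -37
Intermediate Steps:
G(C, K) = 3 (G(C, K) = 2 + 1 = 3)
S(A) = A**2
l(m) = 2/(-4 + (3 + m)*(m + m**2)) (l(m) = 2/(-4 + (m + m**2)*(m + 3)) = 2/(-4 + (m + m**2)*(3 + m)) = 2/(-4 + (3 + m)*(m + m**2)))
(W(-8, 6) + 31)*l(Q(-2)) = (6 + 31)*(2/(-4 + (-2)**3 + 3*(-2) + 4*(-2)**2)) = 37*(2/(-4 - 8 - 6 + 4*4)) = 37*(2/(-4 - 8 - 6 + 16)) = 37*(2/(-2)) = 37*(2*(-1/2)) = 37*(-1) = -37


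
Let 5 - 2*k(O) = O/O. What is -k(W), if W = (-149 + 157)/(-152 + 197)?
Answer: -2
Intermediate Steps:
W = 8/45 ≈ 0.17778
k(O) = 2 (k(O) = 5/2 - O/(2*O) = 5/2 - 1/2*1 = 5/2 - 1/2 = 2)
-k(W) = -1*2 = -2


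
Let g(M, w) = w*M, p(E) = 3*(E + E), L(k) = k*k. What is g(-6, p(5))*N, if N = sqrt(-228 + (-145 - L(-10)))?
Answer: -180*I*sqrt(473) ≈ -3914.7*I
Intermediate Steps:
L(k) = k**2
p(E) = 6*E (p(E) = 3*(2*E) = 6*E)
g(M, w) = M*w
N = I*sqrt(473) (N = sqrt(-228 + (-145 - 1*(-10)**2)) = sqrt(-228 + (-145 - 1*100)) = sqrt(-228 + (-145 - 100)) = sqrt(-228 - 245) = sqrt(-473) = I*sqrt(473) ≈ 21.749*I)
g(-6, p(5))*N = (-36*5)*(I*sqrt(473)) = (-6*30)*(I*sqrt(473)) = -180*I*sqrt(473)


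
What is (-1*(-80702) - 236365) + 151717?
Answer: -3946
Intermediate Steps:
(-1*(-80702) - 236365) + 151717 = (80702 - 236365) + 151717 = -155663 + 151717 = -3946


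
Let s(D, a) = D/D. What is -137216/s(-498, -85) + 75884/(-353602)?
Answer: -24259963958/176801 ≈ -1.3722e+5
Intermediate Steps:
s(D, a) = 1
-137216/s(-498, -85) + 75884/(-353602) = -137216/1 + 75884/(-353602) = -137216*1 + 75884*(-1/353602) = -137216 - 37942/176801 = -24259963958/176801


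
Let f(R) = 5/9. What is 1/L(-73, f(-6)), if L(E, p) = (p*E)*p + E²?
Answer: 81/429824 ≈ 0.00018845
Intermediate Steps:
f(R) = 5/9 (f(R) = 5*(⅑) = 5/9)
L(E, p) = E² + E*p² (L(E, p) = (E*p)*p + E² = E*p² + E² = E² + E*p²)
1/L(-73, f(-6)) = 1/(-73*(-73 + (5/9)²)) = 1/(-73*(-73 + 25/81)) = 1/(-73*(-5888/81)) = 1/(429824/81) = 81/429824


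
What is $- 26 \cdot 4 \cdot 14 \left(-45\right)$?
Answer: $65520$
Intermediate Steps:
$- 26 \cdot 4 \cdot 14 \left(-45\right) = \left(-26\right) 56 \left(-45\right) = \left(-1456\right) \left(-45\right) = 65520$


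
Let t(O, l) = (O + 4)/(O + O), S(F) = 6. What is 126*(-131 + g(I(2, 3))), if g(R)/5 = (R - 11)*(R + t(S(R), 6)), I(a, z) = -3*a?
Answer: 38829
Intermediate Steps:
t(O, l) = (4 + O)/(2*O) (t(O, l) = (4 + O)/((2*O)) = (4 + O)*(1/(2*O)) = (4 + O)/(2*O))
g(R) = 5*(-11 + R)*(⅚ + R) (g(R) = 5*((R - 11)*(R + (½)*(4 + 6)/6)) = 5*((-11 + R)*(R + (½)*(⅙)*10)) = 5*((-11 + R)*(R + ⅚)) = 5*((-11 + R)*(⅚ + R)) = 5*(-11 + R)*(⅚ + R))
126*(-131 + g(I(2, 3))) = 126*(-131 + (-275/6 + 5*(-3*2)² - (-305)*2/2)) = 126*(-131 + (-275/6 + 5*(-6)² - 305/6*(-6))) = 126*(-131 + (-275/6 + 5*36 + 305)) = 126*(-131 + (-275/6 + 180 + 305)) = 126*(-131 + 2635/6) = 126*(1849/6) = 38829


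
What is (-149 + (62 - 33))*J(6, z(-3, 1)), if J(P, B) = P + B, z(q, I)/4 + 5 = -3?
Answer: 3120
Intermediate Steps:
z(q, I) = -32 (z(q, I) = -20 + 4*(-3) = -20 - 12 = -32)
J(P, B) = B + P
(-149 + (62 - 33))*J(6, z(-3, 1)) = (-149 + (62 - 33))*(-32 + 6) = (-149 + 29)*(-26) = -120*(-26) = 3120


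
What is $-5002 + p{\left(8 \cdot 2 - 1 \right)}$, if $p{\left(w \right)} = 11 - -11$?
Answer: $-4980$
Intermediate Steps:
$p{\left(w \right)} = 22$ ($p{\left(w \right)} = 11 + 11 = 22$)
$-5002 + p{\left(8 \cdot 2 - 1 \right)} = -5002 + 22 = -4980$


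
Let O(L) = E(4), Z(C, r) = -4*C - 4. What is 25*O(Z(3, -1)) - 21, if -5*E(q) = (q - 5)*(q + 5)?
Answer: 24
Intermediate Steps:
E(q) = -(-5 + q)*(5 + q)/5 (E(q) = -(q - 5)*(q + 5)/5 = -(-5 + q)*(5 + q)/5)
Z(C, r) = -4 - 4*C
O(L) = 9/5 (O(L) = 5 - ⅕*4² = 5 - ⅕*16 = 5 - 16/5 = 9/5)
25*O(Z(3, -1)) - 21 = 25*(9/5) - 21 = 45 - 21 = 24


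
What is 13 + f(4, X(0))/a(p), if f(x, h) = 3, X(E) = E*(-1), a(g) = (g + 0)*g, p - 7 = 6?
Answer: 2200/169 ≈ 13.018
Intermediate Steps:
p = 13 (p = 7 + 6 = 13)
a(g) = g**2 (a(g) = g*g = g**2)
X(E) = -E
13 + f(4, X(0))/a(p) = 13 + 3/13**2 = 13 + 3/169 = 2200/169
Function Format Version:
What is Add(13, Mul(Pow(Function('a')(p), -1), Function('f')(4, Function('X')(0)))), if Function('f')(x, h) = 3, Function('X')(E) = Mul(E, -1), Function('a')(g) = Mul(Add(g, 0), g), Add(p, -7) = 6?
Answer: Rational(2200, 169) ≈ 13.018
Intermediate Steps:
p = 13 (p = Add(7, 6) = 13)
Function('a')(g) = Pow(g, 2) (Function('a')(g) = Mul(g, g) = Pow(g, 2))
Function('X')(E) = Mul(-1, E)
Add(13, Mul(Pow(Function('a')(p), -1), Function('f')(4, Function('X')(0)))) = Add(13, Mul(Pow(Pow(13, 2), -1), 3)) = Add(13, Mul(Pow(169, -1), 3)) = Add(13, Mul(Rational(1, 169), 3)) = Add(13, Rational(3, 169)) = Rational(2200, 169)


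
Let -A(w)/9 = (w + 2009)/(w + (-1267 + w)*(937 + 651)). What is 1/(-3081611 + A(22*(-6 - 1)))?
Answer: -107462/331156080487 ≈ -3.2451e-7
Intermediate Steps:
A(w) = -9*(2009 + w)/(-2011996 + 1589*w) (A(w) = -9*(w + 2009)/(w + (-1267 + w)*(937 + 651)) = -9*(2009 + w)/(w + (-1267 + w)*1588) = -9*(2009 + w)/(w + (-2011996 + 1588*w)) = -9*(2009 + w)/(-2011996 + 1589*w))
1/(-3081611 + A(22*(-6 - 1))) = 1/(-3081611 + 9*(-2009 - 22*(-6 - 1))/(7*(-287428 + 227*(22*(-6 - 1))))) = 1/(-3081611 + 9*(-2009 - 22*(-7))/(7*(-287428 + 227*(22*(-7))))) = 1/(-3081611 + 9*(-2009 - 1*(-154))/(7*(-287428 + 227*(-154)))) = 1/(-3081611 + 9*(-2009 + 154)/(7*(-287428 - 34958))) = 1/(-3081611 + (9/7)*(-1855)/(-322386)) = 1/(-3081611 + (9/7)*(-1/322386)*(-1855)) = 1/(-3081611 + 795/107462) = 1/(-331156080487/107462) = -107462/331156080487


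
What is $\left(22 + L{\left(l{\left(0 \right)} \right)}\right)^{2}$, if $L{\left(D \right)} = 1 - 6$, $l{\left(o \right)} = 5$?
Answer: $289$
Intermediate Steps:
$L{\left(D \right)} = -5$ ($L{\left(D \right)} = 1 - 6 = -5$)
$\left(22 + L{\left(l{\left(0 \right)} \right)}\right)^{2} = \left(22 - 5\right)^{2} = 17^{2} = 289$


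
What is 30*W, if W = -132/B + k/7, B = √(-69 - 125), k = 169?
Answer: 5070/7 + 1980*I*√194/97 ≈ 724.29 + 284.31*I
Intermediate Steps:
B = I*√194 (B = √(-194) = I*√194 ≈ 13.928*I)
W = 169/7 + 66*I*√194/97 (W = -132*(-I*√194/194) + 169/7 = -(-66)*I*√194/97 + 169*(⅐) = 66*I*√194/97 + 169/7 = 169/7 + 66*I*√194/97 ≈ 24.143 + 9.4771*I)
30*W = 30*(169/7 + 66*I*√194/97) = 5070/7 + 1980*I*√194/97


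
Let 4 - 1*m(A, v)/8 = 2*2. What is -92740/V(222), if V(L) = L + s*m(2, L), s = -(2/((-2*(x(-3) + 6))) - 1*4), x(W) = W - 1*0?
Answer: -46370/111 ≈ -417.75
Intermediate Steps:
x(W) = W (x(W) = W + 0 = W)
m(A, v) = 0 (m(A, v) = 32 - 16*2 = 32 - 8*4 = 32 - 32 = 0)
s = 13/3 (s = -(2/((-2*(-3 + 6))) - 1*4) = -(2/((-2*3)) - 4) = -(2/(-6) - 4) = -(2*(-⅙) - 4) = -(-⅓ - 4) = -1*(-13/3) = 13/3 ≈ 4.3333)
V(L) = L (V(L) = L + (13/3)*0 = L + 0 = L)
-92740/V(222) = -92740/222 = -92740*1/222 = -46370/111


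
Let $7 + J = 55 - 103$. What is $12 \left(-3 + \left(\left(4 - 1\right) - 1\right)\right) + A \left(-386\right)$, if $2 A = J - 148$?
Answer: $39167$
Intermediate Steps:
$J = -55$ ($J = -7 + \left(55 - 103\right) = -7 - 48 = -55$)
$A = - \frac{203}{2}$ ($A = \frac{-55 - 148}{2} = \frac{1}{2} \left(-203\right) = - \frac{203}{2} \approx -101.5$)
$12 \left(-3 + \left(\left(4 - 1\right) - 1\right)\right) + A \left(-386\right) = 12 \left(-3 + \left(\left(4 - 1\right) - 1\right)\right) - -39179 = 12 \left(-3 + \left(3 - 1\right)\right) + 39179 = 12 \left(-3 + 2\right) + 39179 = 12 \left(-1\right) + 39179 = -12 + 39179 = 39167$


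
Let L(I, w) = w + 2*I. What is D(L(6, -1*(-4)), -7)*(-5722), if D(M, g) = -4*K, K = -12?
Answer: -274656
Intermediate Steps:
D(M, g) = 48 (D(M, g) = -4*(-12) = 48)
D(L(6, -1*(-4)), -7)*(-5722) = 48*(-5722) = -274656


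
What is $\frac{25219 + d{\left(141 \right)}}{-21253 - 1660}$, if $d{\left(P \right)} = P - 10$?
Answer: $- \frac{25350}{22913} \approx -1.1064$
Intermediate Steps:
$d{\left(P \right)} = -10 + P$ ($d{\left(P \right)} = P - 10 = -10 + P$)
$\frac{25219 + d{\left(141 \right)}}{-21253 - 1660} = \frac{25219 + \left(-10 + 141\right)}{-21253 - 1660} = \frac{25219 + 131}{-22913} = 25350 \left(- \frac{1}{22913}\right) = - \frac{25350}{22913}$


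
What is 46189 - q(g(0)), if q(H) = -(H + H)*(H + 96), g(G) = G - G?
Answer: 46189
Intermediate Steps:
g(G) = 0
q(H) = -2*H*(96 + H)
46189 - q(g(0)) = 46189 - (-2)*0*(96 + 0) = 46189 - (-2)*0*96 = 46189 - 1*0 = 46189 + 0 = 46189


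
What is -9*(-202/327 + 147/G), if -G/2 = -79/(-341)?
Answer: 49270335/17222 ≈ 2860.9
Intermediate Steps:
G = -158/341 (G = -(-158)/(-341) = -(-158)*(-1)/341 = -2*79/341 = -158/341 ≈ -0.46334)
-9*(-202/327 + 147/G) = -9*(-202/327 + 147/(-158/341)) = -9*(-202*1/327 + 147*(-341/158)) = -9*(-202/327 - 50127/158) = -9*(-16423445/51666) = 49270335/17222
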